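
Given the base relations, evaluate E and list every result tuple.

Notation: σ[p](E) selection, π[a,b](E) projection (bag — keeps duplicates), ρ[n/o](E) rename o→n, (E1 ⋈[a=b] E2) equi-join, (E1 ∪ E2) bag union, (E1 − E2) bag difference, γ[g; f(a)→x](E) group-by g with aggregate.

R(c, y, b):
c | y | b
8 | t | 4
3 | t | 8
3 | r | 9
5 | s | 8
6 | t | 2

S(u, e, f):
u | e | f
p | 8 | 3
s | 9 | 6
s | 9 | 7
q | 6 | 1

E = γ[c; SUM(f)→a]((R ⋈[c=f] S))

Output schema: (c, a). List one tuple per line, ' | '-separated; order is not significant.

Row counts bottom-up:
  R → 5
  S → 4
  (R ⋈[c=f] S) → 3
  γ[c; SUM(f)→a]((R ⋈[c=f] S)) → 2

== RESULT ==
c | a
3 | 6
6 | 6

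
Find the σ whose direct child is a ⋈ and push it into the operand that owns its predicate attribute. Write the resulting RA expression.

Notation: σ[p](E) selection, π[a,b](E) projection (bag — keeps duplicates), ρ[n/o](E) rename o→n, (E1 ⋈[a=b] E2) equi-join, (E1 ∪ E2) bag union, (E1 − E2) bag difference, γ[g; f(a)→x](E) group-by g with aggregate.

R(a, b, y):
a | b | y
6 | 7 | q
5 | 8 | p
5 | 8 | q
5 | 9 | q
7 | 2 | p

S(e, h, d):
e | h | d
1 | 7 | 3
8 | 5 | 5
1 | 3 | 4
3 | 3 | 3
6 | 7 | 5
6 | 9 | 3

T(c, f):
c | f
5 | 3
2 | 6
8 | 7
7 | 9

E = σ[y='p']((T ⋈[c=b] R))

σ filters on y, owned by the right side.
E' = (T ⋈[c=b] σ[y='p'](R))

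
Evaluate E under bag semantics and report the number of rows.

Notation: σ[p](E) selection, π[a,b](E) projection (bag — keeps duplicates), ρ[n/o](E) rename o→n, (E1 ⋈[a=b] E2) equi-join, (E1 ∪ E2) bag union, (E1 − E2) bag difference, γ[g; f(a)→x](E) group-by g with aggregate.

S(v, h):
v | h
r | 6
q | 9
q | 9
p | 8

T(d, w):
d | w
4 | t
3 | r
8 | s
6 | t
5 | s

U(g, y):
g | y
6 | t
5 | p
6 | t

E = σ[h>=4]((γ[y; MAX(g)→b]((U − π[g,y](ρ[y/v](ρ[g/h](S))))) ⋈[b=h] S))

Subexpression sizes:
  U → 3
  S → 4
  ρ[g/h](S) → 4
  ρ[y/v](ρ[g/h](S)) → 4
  π[g,y](ρ[y/v](ρ[g/h](S))) → 4
  (U − π[g,y](ρ[y/v](ρ[g/h](S)))) → 3
  γ[y; MAX(g)→b]((U − π[g,y](ρ[y/v](ρ[g/h](S))))) → 2
  S → 4
  (γ[y; MAX(g)→b]((U − π[g,y](ρ[y/v](ρ[g/h](S))))) ⋈[b=h] S) → 1
  σ[h>=4]((γ[y; MAX(g)→b]((U − π[g,y](ρ[y/v](ρ[g/h](S))))) ⋈[b=h] S)) → 1

|E| = 1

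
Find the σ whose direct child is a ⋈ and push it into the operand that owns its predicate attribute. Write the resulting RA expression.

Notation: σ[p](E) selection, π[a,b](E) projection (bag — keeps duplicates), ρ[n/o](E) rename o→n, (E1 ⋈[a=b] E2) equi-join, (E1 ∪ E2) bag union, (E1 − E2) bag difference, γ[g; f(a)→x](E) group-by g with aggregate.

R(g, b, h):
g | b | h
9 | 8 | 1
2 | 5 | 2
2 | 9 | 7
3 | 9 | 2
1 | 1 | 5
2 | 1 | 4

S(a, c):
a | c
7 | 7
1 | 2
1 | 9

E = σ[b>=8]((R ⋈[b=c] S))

σ filters on b, owned by the left side.
E' = (σ[b>=8](R) ⋈[b=c] S)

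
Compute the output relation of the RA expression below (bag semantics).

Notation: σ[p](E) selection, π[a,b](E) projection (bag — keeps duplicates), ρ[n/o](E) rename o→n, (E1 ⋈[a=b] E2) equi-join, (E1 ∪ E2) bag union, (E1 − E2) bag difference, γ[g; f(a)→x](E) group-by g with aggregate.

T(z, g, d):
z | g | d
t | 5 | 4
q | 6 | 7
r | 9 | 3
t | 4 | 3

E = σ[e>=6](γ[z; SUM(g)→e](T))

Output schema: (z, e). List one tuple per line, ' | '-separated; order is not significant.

Row counts bottom-up:
  T → 4
  γ[z; SUM(g)→e](T) → 3
  σ[e>=6](γ[z; SUM(g)→e](T)) → 3

== RESULT ==
z | e
q | 6
r | 9
t | 9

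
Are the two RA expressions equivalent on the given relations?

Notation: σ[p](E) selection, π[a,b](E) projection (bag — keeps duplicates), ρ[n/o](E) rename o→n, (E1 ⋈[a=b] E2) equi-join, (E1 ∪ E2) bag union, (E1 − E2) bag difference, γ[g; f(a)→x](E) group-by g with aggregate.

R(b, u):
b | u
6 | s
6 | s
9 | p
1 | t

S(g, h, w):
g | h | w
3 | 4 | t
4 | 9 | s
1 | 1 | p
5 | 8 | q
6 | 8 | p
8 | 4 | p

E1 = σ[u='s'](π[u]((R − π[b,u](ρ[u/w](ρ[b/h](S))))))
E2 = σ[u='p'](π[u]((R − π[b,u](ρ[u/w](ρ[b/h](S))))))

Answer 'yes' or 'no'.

E1 per-node cardinality:
  R → 4
  S → 6
  ρ[b/h](S) → 6
  ρ[u/w](ρ[b/h](S)) → 6
  π[b,u](ρ[u/w](ρ[b/h](S))) → 6
  (R − π[b,u](ρ[u/w](ρ[b/h](S)))) → 4
  π[u]((R − π[b,u](ρ[u/w](ρ[b/h](S))))) → 4
  σ[u='s'](π[u]((R − π[b,u](ρ[u/w](ρ[b/h](S)))))) → 2
E2 per-node cardinality:
  R → 4
  S → 6
  ρ[b/h](S) → 6
  ρ[u/w](ρ[b/h](S)) → 6
  π[b,u](ρ[u/w](ρ[b/h](S))) → 6
  (R − π[b,u](ρ[u/w](ρ[b/h](S)))) → 4
  π[u]((R − π[b,u](ρ[u/w](ρ[b/h](S))))) → 4
  σ[u='p'](π[u]((R − π[b,u](ρ[u/w](ρ[b/h](S)))))) → 1

E1 result:
u
s
s
E2 result:
u
p
Witness: ('p',) appears 0× in E1 but 1× in E2.

no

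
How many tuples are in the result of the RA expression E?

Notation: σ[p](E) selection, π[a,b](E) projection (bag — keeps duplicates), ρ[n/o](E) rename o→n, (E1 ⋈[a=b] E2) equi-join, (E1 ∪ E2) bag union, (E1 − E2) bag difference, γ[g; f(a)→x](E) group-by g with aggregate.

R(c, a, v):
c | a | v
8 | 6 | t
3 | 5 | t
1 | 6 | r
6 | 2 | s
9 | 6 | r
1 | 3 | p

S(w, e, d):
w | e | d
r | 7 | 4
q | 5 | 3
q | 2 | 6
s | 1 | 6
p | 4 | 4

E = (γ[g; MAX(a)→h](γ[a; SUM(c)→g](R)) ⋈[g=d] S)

Per-node cardinality:
  R → 6
  γ[a; SUM(c)→g](R) → 4
  γ[g; MAX(a)→h](γ[a; SUM(c)→g](R)) → 4
  S → 5
  (γ[g; MAX(a)→h](γ[a; SUM(c)→g](R)) ⋈[g=d] S) → 3

|E| = 3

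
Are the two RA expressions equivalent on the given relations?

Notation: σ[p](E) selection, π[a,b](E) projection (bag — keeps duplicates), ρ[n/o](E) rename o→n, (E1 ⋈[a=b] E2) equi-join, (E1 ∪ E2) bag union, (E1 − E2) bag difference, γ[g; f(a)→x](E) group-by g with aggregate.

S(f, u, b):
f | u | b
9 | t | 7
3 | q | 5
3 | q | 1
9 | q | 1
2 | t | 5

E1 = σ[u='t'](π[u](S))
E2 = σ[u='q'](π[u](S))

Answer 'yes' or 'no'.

E1 stepwise |·|:
  S → 5
  π[u](S) → 5
  σ[u='t'](π[u](S)) → 2
E2 stepwise |·|:
  S → 5
  π[u](S) → 5
  σ[u='q'](π[u](S)) → 3

E1 result:
u
t
t
E2 result:
u
q
q
q
Witness: ('t',) appears 2× in E1 but 0× in E2.

no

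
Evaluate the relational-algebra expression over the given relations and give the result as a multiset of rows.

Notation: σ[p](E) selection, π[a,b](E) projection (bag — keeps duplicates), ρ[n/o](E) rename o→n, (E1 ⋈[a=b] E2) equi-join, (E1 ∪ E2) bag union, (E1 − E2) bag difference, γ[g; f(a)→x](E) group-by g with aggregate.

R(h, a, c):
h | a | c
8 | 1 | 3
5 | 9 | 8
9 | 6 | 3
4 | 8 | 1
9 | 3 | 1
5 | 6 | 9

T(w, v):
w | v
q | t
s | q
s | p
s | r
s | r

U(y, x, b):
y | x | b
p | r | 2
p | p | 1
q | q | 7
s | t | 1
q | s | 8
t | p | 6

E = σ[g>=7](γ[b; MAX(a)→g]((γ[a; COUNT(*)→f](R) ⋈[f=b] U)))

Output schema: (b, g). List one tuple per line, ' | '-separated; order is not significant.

Per-node cardinality:
  R → 6
  γ[a; COUNT(*)→f](R) → 5
  U → 6
  (γ[a; COUNT(*)→f](R) ⋈[f=b] U) → 9
  γ[b; MAX(a)→g]((γ[a; COUNT(*)→f](R) ⋈[f=b] U)) → 2
  σ[g>=7](γ[b; MAX(a)→g]((γ[a; COUNT(*)→f](R) ⋈[f=b] U))) → 1

== RESULT ==
b | g
1 | 9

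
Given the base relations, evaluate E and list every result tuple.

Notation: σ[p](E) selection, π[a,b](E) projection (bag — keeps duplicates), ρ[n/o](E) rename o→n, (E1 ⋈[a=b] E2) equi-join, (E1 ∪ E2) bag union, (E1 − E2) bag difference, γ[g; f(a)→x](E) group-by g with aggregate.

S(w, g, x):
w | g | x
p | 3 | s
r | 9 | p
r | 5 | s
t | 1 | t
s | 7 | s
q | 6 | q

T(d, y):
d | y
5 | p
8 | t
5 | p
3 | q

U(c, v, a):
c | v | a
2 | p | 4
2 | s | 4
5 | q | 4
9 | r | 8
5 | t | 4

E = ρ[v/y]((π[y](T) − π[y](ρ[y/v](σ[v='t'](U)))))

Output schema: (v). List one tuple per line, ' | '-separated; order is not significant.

Per-node cardinality:
  T → 4
  π[y](T) → 4
  U → 5
  σ[v='t'](U) → 1
  ρ[y/v](σ[v='t'](U)) → 1
  π[y](ρ[y/v](σ[v='t'](U))) → 1
  (π[y](T) − π[y](ρ[y/v](σ[v='t'](U)))) → 3
  ρ[v/y]((π[y](T) − π[y](ρ[y/v](σ[v='t'](U))))) → 3

== RESULT ==
v
p
p
q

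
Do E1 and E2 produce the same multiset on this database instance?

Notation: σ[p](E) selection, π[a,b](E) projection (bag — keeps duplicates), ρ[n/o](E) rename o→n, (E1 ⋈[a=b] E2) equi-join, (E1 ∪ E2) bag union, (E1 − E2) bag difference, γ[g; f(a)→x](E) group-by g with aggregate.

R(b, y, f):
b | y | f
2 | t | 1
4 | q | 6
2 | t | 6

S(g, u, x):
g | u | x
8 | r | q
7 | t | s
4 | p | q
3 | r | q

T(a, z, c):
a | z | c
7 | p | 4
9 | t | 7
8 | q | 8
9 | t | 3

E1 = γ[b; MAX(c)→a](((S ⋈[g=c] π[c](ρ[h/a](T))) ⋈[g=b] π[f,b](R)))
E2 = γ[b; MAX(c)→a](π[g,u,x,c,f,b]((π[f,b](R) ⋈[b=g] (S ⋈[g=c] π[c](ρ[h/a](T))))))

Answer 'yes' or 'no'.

E1 subexpression sizes:
  S → 4
  T → 4
  ρ[h/a](T) → 4
  π[c](ρ[h/a](T)) → 4
  (S ⋈[g=c] π[c](ρ[h/a](T))) → 4
  R → 3
  π[f,b](R) → 3
  ((S ⋈[g=c] π[c](ρ[h/a](T))) ⋈[g=b] π[f,b](R)) → 1
  γ[b; MAX(c)→a](((S ⋈[g=c] π[c](ρ[h/a](T))) ⋈[g=b] π[f,b](R))) → 1
E2 subexpression sizes:
  R → 3
  π[f,b](R) → 3
  S → 4
  T → 4
  ρ[h/a](T) → 4
  π[c](ρ[h/a](T)) → 4
  (S ⋈[g=c] π[c](ρ[h/a](T))) → 4
  (π[f,b](R) ⋈[b=g] (S ⋈[g=c] π[c](ρ[h/a](T)))) → 1
  π[g,u,x,c,f,b]((π[f,b](R) ⋈[b=g] (S ⋈[g=c] π[c](ρ[h/a](T))))) → 1
  γ[b; MAX(c)→a](π[g,u,x,c,f,b]((π[f,b](R) ⋈[b=g] (S ⋈[g=c] π[c](ρ[h/a](T)))))) → 1

E1 and E2 produce the same multiset:
b | a
4 | 4

yes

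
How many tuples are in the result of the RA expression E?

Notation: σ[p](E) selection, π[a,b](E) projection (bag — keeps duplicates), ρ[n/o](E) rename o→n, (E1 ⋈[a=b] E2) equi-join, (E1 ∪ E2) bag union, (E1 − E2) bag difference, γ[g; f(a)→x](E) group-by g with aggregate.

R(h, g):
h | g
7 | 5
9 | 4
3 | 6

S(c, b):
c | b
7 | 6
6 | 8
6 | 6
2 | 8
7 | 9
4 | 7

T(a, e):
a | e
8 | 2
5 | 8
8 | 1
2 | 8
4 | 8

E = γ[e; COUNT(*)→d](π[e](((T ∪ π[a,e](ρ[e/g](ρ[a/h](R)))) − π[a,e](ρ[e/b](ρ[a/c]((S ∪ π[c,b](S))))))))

Row counts bottom-up:
  T → 5
  R → 3
  ρ[a/h](R) → 3
  ρ[e/g](ρ[a/h](R)) → 3
  π[a,e](ρ[e/g](ρ[a/h](R))) → 3
  (T ∪ π[a,e](ρ[e/g](ρ[a/h](R)))) → 8
  S → 6
  S → 6
  π[c,b](S) → 6
  (S ∪ π[c,b](S)) → 12
  ρ[a/c]((S ∪ π[c,b](S))) → 12
  ρ[e/b](ρ[a/c]((S ∪ π[c,b](S)))) → 12
  π[a,e](ρ[e/b](ρ[a/c]((S ∪ π[c,b](S))))) → 12
  ((T ∪ π[a,e](ρ[e/g](ρ[a/h](R)))) − π[a,e](ρ[e/b](ρ[a/c]((S ∪ π[c,b](S)))))) → 7
  π[e](((T ∪ π[a,e](ρ[e/g](ρ[a/h](R)))) − π[a,e](ρ[e/b](ρ[a/c]((S ∪ π[c,b](S))))))) → 7
  γ[e; COUNT(*)→d](π[e](((T ∪ π[a,e](ρ[e/g](ρ[a/h](R)))) − π[a,e](ρ[e/b](ρ[a/c]((S ∪ π[c,b](S)))))))) → 6

|E| = 6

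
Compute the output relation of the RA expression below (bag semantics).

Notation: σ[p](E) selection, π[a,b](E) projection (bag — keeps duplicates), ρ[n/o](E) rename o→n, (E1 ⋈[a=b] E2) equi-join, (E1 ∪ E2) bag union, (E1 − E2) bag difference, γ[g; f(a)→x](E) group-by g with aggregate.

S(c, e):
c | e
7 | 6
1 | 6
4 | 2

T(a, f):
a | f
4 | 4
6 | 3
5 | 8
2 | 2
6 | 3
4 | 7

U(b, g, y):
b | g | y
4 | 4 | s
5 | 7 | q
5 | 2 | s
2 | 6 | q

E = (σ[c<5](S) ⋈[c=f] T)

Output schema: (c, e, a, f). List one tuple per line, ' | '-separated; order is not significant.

Row counts bottom-up:
  S → 3
  σ[c<5](S) → 2
  T → 6
  (σ[c<5](S) ⋈[c=f] T) → 1

== RESULT ==
c | e | a | f
4 | 2 | 4 | 4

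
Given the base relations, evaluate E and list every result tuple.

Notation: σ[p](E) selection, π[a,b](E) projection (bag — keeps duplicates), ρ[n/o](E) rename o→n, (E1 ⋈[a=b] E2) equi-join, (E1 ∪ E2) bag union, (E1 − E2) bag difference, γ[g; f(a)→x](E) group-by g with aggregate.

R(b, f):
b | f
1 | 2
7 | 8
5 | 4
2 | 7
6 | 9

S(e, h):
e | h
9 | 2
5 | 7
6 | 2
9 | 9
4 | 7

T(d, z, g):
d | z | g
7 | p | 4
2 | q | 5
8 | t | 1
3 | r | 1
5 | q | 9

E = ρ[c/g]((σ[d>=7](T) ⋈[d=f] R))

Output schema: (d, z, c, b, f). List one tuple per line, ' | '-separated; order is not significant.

Per-node cardinality:
  T → 5
  σ[d>=7](T) → 2
  R → 5
  (σ[d>=7](T) ⋈[d=f] R) → 2
  ρ[c/g]((σ[d>=7](T) ⋈[d=f] R)) → 2

== RESULT ==
d | z | c | b | f
7 | p | 4 | 2 | 7
8 | t | 1 | 7 | 8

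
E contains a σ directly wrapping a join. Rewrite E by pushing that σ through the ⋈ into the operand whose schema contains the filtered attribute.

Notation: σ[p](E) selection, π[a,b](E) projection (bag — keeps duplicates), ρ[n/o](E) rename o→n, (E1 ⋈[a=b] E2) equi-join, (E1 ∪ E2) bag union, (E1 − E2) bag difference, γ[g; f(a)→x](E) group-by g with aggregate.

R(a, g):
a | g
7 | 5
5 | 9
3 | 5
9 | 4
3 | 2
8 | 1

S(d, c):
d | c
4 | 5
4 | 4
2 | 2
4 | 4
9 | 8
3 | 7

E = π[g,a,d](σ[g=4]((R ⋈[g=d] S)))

σ filters on g, owned by the left side.
E' = π[g,a,d]((σ[g=4](R) ⋈[g=d] S))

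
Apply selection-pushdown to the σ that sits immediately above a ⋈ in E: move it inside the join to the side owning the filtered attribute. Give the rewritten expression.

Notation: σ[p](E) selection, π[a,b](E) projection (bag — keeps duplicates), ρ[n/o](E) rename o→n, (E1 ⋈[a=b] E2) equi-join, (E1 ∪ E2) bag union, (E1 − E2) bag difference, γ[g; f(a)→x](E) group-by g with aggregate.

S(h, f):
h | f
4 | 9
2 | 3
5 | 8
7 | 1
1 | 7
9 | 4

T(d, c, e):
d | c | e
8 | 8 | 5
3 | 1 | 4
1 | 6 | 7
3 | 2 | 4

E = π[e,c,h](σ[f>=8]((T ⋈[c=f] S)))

σ filters on f, owned by the right side.
E' = π[e,c,h]((T ⋈[c=f] σ[f>=8](S)))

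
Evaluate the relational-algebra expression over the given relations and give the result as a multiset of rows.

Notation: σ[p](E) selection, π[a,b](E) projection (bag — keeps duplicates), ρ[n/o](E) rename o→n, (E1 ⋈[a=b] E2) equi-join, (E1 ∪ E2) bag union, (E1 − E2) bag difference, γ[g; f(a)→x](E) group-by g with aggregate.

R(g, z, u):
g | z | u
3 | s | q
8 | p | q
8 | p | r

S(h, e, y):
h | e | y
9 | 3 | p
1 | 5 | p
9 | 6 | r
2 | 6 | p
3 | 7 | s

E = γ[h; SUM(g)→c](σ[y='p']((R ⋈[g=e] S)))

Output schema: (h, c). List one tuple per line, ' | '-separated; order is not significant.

Row counts bottom-up:
  R → 3
  S → 5
  (R ⋈[g=e] S) → 1
  σ[y='p']((R ⋈[g=e] S)) → 1
  γ[h; SUM(g)→c](σ[y='p']((R ⋈[g=e] S))) → 1

== RESULT ==
h | c
9 | 3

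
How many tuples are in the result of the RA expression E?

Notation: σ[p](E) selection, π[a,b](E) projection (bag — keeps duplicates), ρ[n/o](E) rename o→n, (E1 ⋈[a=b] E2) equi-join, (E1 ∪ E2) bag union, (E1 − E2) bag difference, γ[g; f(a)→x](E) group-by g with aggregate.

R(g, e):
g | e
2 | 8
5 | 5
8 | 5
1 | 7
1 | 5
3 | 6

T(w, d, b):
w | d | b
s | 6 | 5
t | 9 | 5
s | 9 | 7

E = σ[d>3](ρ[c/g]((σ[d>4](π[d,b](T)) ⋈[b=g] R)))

Subexpression sizes:
  T → 3
  π[d,b](T) → 3
  σ[d>4](π[d,b](T)) → 3
  R → 6
  (σ[d>4](π[d,b](T)) ⋈[b=g] R) → 2
  ρ[c/g]((σ[d>4](π[d,b](T)) ⋈[b=g] R)) → 2
  σ[d>3](ρ[c/g]((σ[d>4](π[d,b](T)) ⋈[b=g] R))) → 2

|E| = 2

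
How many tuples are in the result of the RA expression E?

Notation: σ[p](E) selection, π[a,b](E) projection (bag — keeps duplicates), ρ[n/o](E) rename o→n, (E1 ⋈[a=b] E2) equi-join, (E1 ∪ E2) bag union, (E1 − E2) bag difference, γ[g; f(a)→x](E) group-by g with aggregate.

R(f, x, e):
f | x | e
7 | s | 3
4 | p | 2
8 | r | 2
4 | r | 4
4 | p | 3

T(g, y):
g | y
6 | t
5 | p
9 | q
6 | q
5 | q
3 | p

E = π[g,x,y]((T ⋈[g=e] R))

Per-node cardinality:
  T → 6
  R → 5
  (T ⋈[g=e] R) → 2
  π[g,x,y]((T ⋈[g=e] R)) → 2

|E| = 2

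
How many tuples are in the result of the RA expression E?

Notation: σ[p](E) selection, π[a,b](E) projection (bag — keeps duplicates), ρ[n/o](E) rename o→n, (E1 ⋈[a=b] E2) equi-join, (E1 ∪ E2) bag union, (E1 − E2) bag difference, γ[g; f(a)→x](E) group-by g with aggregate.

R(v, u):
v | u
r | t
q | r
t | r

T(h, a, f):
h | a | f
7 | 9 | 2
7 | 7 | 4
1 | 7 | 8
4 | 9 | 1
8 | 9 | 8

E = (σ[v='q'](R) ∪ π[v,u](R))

Stepwise |·|:
  R → 3
  σ[v='q'](R) → 1
  R → 3
  π[v,u](R) → 3
  (σ[v='q'](R) ∪ π[v,u](R)) → 4

|E| = 4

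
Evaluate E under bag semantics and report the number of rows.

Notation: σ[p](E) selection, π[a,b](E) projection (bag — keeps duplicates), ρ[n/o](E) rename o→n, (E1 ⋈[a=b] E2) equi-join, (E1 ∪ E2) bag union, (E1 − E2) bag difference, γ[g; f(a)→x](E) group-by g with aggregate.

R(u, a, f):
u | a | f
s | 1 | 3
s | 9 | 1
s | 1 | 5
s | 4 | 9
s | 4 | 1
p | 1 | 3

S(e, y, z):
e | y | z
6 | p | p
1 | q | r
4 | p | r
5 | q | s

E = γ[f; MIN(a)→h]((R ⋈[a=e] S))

Subexpression sizes:
  R → 6
  S → 4
  (R ⋈[a=e] S) → 5
  γ[f; MIN(a)→h]((R ⋈[a=e] S)) → 4

|E| = 4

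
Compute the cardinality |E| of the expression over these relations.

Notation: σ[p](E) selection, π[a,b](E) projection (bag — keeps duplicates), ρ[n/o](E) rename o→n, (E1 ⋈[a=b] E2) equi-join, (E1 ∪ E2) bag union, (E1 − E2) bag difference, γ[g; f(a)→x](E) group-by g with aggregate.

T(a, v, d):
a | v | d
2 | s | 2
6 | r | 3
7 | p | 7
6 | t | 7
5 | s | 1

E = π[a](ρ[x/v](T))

Row counts bottom-up:
  T → 5
  ρ[x/v](T) → 5
  π[a](ρ[x/v](T)) → 5

|E| = 5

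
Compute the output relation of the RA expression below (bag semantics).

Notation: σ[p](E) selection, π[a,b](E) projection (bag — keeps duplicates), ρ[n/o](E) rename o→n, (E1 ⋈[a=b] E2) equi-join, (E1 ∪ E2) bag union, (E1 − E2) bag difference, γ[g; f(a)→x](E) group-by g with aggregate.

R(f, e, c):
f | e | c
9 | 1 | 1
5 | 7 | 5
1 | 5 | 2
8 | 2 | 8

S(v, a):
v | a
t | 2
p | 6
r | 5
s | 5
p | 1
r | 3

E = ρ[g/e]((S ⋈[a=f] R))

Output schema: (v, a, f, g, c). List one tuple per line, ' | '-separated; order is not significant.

Subexpression sizes:
  S → 6
  R → 4
  (S ⋈[a=f] R) → 3
  ρ[g/e]((S ⋈[a=f] R)) → 3

== RESULT ==
v | a | f | g | c
p | 1 | 1 | 5 | 2
r | 5 | 5 | 7 | 5
s | 5 | 5 | 7 | 5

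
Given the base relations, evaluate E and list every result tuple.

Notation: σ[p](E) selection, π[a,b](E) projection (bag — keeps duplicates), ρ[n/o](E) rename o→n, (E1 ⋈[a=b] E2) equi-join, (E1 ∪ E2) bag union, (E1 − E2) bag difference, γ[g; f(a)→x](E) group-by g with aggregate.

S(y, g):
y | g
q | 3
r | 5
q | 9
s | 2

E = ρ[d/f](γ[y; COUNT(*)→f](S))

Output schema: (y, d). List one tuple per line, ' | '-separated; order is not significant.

Per-node cardinality:
  S → 4
  γ[y; COUNT(*)→f](S) → 3
  ρ[d/f](γ[y; COUNT(*)→f](S)) → 3

== RESULT ==
y | d
q | 2
r | 1
s | 1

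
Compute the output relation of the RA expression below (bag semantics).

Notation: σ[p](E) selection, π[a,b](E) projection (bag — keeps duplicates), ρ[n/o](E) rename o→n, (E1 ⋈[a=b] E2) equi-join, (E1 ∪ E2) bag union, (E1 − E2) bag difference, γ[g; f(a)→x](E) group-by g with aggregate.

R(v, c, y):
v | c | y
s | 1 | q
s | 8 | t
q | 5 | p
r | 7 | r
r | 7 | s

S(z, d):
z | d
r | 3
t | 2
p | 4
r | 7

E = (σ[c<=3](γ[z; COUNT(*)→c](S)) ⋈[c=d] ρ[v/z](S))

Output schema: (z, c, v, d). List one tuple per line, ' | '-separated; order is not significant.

Row counts bottom-up:
  S → 4
  γ[z; COUNT(*)→c](S) → 3
  σ[c<=3](γ[z; COUNT(*)→c](S)) → 3
  S → 4
  ρ[v/z](S) → 4
  (σ[c<=3](γ[z; COUNT(*)→c](S)) ⋈[c=d] ρ[v/z](S)) → 1

== RESULT ==
z | c | v | d
r | 2 | t | 2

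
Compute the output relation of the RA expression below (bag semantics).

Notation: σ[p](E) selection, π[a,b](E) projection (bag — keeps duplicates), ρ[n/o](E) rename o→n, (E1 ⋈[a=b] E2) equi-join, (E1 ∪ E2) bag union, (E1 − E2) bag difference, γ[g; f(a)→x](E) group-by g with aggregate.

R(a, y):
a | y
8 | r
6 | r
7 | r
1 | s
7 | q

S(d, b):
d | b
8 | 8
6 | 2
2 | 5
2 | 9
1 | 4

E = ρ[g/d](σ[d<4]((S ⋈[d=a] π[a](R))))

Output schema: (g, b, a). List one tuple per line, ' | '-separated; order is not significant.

Row counts bottom-up:
  S → 5
  R → 5
  π[a](R) → 5
  (S ⋈[d=a] π[a](R)) → 3
  σ[d<4]((S ⋈[d=a] π[a](R))) → 1
  ρ[g/d](σ[d<4]((S ⋈[d=a] π[a](R)))) → 1

== RESULT ==
g | b | a
1 | 4 | 1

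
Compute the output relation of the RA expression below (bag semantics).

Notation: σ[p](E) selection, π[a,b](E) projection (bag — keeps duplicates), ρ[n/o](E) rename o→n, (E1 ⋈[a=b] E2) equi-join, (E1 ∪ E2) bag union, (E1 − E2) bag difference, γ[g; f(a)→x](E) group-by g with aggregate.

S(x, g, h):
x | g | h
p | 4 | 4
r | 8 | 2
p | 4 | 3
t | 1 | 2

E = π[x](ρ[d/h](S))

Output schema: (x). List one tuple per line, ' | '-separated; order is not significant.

Per-node cardinality:
  S → 4
  ρ[d/h](S) → 4
  π[x](ρ[d/h](S)) → 4

== RESULT ==
x
p
p
r
t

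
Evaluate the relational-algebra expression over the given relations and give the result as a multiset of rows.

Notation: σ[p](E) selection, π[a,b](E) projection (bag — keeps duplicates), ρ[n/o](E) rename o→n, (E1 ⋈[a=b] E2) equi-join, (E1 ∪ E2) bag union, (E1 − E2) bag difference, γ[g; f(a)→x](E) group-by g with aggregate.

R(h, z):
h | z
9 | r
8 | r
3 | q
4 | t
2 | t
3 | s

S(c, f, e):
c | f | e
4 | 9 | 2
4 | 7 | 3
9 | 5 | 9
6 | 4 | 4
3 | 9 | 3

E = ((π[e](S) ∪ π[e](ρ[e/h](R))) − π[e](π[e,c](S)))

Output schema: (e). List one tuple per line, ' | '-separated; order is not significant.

Per-node cardinality:
  S → 5
  π[e](S) → 5
  R → 6
  ρ[e/h](R) → 6
  π[e](ρ[e/h](R)) → 6
  (π[e](S) ∪ π[e](ρ[e/h](R))) → 11
  S → 5
  π[e,c](S) → 5
  π[e](π[e,c](S)) → 5
  ((π[e](S) ∪ π[e](ρ[e/h](R))) − π[e](π[e,c](S))) → 6

== RESULT ==
e
2
3
3
4
8
9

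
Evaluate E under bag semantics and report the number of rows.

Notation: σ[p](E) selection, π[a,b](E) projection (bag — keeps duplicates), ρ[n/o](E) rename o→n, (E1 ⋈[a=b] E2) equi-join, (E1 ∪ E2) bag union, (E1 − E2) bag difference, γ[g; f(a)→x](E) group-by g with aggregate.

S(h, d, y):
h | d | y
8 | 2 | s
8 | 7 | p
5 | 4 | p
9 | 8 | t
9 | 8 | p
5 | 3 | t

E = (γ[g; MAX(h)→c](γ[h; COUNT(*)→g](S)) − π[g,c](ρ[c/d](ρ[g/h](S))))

Subexpression sizes:
  S → 6
  γ[h; COUNT(*)→g](S) → 3
  γ[g; MAX(h)→c](γ[h; COUNT(*)→g](S)) → 1
  S → 6
  ρ[g/h](S) → 6
  ρ[c/d](ρ[g/h](S)) → 6
  π[g,c](ρ[c/d](ρ[g/h](S))) → 6
  (γ[g; MAX(h)→c](γ[h; COUNT(*)→g](S)) − π[g,c](ρ[c/d](ρ[g/h](S)))) → 1

|E| = 1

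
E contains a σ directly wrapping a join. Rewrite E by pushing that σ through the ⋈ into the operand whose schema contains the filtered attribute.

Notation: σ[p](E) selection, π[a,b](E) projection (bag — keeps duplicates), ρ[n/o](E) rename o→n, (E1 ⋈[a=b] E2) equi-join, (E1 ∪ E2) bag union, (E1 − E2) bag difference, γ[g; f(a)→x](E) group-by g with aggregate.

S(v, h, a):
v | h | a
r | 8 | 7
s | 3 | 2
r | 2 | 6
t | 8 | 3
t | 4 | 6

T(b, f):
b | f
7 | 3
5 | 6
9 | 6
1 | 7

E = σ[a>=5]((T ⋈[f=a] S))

σ filters on a, owned by the right side.
E' = (T ⋈[f=a] σ[a>=5](S))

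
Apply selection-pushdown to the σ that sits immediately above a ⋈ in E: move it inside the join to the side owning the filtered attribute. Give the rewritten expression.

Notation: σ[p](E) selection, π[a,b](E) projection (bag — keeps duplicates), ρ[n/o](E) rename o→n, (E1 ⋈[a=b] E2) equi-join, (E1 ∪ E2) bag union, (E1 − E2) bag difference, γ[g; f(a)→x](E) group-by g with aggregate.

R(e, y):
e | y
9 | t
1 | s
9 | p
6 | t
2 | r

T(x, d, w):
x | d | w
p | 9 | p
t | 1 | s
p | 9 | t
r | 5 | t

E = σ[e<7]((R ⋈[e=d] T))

σ filters on e, owned by the left side.
E' = (σ[e<7](R) ⋈[e=d] T)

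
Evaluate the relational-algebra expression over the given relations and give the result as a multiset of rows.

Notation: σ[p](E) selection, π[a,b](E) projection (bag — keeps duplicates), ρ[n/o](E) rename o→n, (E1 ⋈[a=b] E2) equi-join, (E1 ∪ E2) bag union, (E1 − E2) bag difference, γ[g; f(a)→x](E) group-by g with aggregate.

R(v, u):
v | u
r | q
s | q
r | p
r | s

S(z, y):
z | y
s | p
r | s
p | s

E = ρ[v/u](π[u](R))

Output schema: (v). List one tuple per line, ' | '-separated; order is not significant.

Per-node cardinality:
  R → 4
  π[u](R) → 4
  ρ[v/u](π[u](R)) → 4

== RESULT ==
v
p
q
q
s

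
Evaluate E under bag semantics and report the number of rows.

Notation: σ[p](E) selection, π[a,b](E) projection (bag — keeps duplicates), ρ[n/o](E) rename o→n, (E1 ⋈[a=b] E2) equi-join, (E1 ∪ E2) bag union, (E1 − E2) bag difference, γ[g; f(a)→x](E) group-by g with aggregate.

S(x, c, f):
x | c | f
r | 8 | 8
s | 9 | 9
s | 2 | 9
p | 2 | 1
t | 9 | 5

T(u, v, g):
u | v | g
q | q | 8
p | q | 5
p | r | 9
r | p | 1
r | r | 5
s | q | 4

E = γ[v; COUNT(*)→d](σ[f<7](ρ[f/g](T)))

Subexpression sizes:
  T → 6
  ρ[f/g](T) → 6
  σ[f<7](ρ[f/g](T)) → 4
  γ[v; COUNT(*)→d](σ[f<7](ρ[f/g](T))) → 3

|E| = 3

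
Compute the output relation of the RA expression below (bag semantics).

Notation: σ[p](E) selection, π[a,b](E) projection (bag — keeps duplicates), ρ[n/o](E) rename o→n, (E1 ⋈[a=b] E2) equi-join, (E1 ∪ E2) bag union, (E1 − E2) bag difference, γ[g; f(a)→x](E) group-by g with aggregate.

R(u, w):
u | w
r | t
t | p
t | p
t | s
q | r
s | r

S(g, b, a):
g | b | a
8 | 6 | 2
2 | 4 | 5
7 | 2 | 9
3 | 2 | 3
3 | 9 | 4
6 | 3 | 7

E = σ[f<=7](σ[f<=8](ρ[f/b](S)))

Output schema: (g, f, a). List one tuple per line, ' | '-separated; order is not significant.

Stepwise |·|:
  S → 6
  ρ[f/b](S) → 6
  σ[f<=8](ρ[f/b](S)) → 5
  σ[f<=7](σ[f<=8](ρ[f/b](S))) → 5

== RESULT ==
g | f | a
2 | 4 | 5
3 | 2 | 3
6 | 3 | 7
7 | 2 | 9
8 | 6 | 2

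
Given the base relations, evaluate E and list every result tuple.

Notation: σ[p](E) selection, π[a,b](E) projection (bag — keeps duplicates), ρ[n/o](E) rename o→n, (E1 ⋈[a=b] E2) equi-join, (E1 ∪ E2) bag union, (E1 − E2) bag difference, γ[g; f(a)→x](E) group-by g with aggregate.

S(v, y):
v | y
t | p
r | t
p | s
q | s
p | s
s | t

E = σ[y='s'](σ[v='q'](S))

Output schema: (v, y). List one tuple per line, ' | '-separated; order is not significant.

Per-node cardinality:
  S → 6
  σ[v='q'](S) → 1
  σ[y='s'](σ[v='q'](S)) → 1

== RESULT ==
v | y
q | s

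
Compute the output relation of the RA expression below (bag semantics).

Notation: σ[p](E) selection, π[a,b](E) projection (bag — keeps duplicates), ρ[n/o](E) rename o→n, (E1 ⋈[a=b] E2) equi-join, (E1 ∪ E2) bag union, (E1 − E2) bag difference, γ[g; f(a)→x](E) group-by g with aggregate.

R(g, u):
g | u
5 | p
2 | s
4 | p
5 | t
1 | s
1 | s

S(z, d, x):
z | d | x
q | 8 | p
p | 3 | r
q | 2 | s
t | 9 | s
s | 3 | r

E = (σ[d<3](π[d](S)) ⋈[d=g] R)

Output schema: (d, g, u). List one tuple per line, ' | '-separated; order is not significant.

Stepwise |·|:
  S → 5
  π[d](S) → 5
  σ[d<3](π[d](S)) → 1
  R → 6
  (σ[d<3](π[d](S)) ⋈[d=g] R) → 1

== RESULT ==
d | g | u
2 | 2 | s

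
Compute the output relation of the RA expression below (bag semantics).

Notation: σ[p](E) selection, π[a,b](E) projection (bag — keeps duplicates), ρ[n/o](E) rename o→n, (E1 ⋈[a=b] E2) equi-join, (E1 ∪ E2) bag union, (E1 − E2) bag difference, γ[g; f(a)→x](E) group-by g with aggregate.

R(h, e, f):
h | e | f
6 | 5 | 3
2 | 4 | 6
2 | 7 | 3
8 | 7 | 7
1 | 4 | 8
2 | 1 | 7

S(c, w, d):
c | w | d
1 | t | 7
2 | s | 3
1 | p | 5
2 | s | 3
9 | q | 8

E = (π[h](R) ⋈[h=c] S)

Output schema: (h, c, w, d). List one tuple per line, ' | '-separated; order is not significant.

Per-node cardinality:
  R → 6
  π[h](R) → 6
  S → 5
  (π[h](R) ⋈[h=c] S) → 8

== RESULT ==
h | c | w | d
1 | 1 | p | 5
1 | 1 | t | 7
2 | 2 | s | 3
2 | 2 | s | 3
2 | 2 | s | 3
2 | 2 | s | 3
2 | 2 | s | 3
2 | 2 | s | 3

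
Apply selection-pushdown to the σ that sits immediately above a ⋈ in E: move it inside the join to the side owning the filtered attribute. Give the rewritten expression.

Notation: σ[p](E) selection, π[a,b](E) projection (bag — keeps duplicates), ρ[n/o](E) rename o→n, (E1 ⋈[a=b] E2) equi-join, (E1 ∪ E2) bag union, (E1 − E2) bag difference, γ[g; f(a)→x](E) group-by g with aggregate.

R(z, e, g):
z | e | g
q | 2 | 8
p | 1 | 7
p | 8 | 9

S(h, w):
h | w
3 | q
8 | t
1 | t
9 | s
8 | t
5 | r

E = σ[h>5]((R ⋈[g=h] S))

σ filters on h, owned by the right side.
E' = (R ⋈[g=h] σ[h>5](S))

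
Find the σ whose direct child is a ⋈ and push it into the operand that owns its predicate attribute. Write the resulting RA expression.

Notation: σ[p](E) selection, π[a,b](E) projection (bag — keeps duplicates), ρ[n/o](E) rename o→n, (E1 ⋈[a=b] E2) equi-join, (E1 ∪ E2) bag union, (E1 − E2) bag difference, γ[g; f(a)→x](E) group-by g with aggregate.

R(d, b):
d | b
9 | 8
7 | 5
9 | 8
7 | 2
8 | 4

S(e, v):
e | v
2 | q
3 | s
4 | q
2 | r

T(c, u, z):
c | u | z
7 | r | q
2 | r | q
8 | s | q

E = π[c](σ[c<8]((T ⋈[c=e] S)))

σ filters on c, owned by the left side.
E' = π[c]((σ[c<8](T) ⋈[c=e] S))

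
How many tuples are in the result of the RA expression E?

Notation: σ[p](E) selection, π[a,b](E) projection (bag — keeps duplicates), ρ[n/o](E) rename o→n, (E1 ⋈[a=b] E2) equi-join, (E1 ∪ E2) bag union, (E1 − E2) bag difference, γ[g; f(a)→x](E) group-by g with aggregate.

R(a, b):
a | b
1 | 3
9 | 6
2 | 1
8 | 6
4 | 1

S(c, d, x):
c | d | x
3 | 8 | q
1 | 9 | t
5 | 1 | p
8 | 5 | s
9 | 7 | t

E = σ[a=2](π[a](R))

Stepwise |·|:
  R → 5
  π[a](R) → 5
  σ[a=2](π[a](R)) → 1

|E| = 1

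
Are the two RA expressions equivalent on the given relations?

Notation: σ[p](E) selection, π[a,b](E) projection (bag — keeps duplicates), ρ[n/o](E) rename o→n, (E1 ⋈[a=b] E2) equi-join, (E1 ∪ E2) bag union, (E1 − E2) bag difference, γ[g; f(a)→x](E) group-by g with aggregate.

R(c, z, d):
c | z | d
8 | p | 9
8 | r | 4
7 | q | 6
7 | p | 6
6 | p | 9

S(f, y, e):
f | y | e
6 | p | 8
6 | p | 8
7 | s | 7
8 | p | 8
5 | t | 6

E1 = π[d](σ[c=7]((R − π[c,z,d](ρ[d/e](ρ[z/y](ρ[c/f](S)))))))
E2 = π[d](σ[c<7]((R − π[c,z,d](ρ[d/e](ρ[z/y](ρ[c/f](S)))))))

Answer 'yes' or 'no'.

E1 stepwise |·|:
  R → 5
  S → 5
  ρ[c/f](S) → 5
  ρ[z/y](ρ[c/f](S)) → 5
  ρ[d/e](ρ[z/y](ρ[c/f](S))) → 5
  π[c,z,d](ρ[d/e](ρ[z/y](ρ[c/f](S)))) → 5
  (R − π[c,z,d](ρ[d/e](ρ[z/y](ρ[c/f](S))))) → 5
  σ[c=7]((R − π[c,z,d](ρ[d/e](ρ[z/y](ρ[c/f](S)))))) → 2
  π[d](σ[c=7]((R − π[c,z,d](ρ[d/e](ρ[z/y](ρ[c/f](S))))))) → 2
E2 stepwise |·|:
  R → 5
  S → 5
  ρ[c/f](S) → 5
  ρ[z/y](ρ[c/f](S)) → 5
  ρ[d/e](ρ[z/y](ρ[c/f](S))) → 5
  π[c,z,d](ρ[d/e](ρ[z/y](ρ[c/f](S)))) → 5
  (R − π[c,z,d](ρ[d/e](ρ[z/y](ρ[c/f](S))))) → 5
  σ[c<7]((R − π[c,z,d](ρ[d/e](ρ[z/y](ρ[c/f](S)))))) → 1
  π[d](σ[c<7]((R − π[c,z,d](ρ[d/e](ρ[z/y](ρ[c/f](S))))))) → 1

E1 result:
d
6
6
E2 result:
d
9
Witness: (6,) appears 2× in E1 but 0× in E2.

no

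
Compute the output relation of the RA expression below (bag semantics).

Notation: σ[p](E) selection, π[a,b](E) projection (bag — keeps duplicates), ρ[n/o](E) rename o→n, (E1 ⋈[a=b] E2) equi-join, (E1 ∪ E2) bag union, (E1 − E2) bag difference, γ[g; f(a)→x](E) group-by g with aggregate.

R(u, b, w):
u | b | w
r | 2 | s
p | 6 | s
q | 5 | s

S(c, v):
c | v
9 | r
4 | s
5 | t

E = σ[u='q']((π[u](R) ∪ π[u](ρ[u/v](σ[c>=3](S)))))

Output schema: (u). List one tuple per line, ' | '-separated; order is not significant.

Stepwise |·|:
  R → 3
  π[u](R) → 3
  S → 3
  σ[c>=3](S) → 3
  ρ[u/v](σ[c>=3](S)) → 3
  π[u](ρ[u/v](σ[c>=3](S))) → 3
  (π[u](R) ∪ π[u](ρ[u/v](σ[c>=3](S)))) → 6
  σ[u='q']((π[u](R) ∪ π[u](ρ[u/v](σ[c>=3](S))))) → 1

== RESULT ==
u
q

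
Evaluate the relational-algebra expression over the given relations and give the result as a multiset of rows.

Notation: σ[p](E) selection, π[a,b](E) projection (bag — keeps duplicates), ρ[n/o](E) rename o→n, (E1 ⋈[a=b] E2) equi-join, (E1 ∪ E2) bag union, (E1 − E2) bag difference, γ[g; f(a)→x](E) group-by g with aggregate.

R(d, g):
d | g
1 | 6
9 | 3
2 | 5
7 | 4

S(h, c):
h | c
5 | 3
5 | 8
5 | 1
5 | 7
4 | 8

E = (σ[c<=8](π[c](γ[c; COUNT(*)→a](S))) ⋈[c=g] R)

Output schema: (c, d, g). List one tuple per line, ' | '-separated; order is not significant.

Subexpression sizes:
  S → 5
  γ[c; COUNT(*)→a](S) → 4
  π[c](γ[c; COUNT(*)→a](S)) → 4
  σ[c<=8](π[c](γ[c; COUNT(*)→a](S))) → 4
  R → 4
  (σ[c<=8](π[c](γ[c; COUNT(*)→a](S))) ⋈[c=g] R) → 1

== RESULT ==
c | d | g
3 | 9 | 3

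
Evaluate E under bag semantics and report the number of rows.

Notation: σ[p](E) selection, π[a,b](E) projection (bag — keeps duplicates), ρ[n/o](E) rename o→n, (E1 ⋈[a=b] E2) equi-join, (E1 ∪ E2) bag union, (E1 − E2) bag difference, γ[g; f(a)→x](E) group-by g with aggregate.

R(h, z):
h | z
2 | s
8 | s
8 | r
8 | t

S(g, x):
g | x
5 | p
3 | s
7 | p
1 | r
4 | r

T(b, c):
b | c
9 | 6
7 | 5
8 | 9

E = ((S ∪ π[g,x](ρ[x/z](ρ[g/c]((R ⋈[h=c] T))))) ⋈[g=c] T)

Row counts bottom-up:
  S → 5
  R → 4
  T → 3
  (R ⋈[h=c] T) → 0
  ρ[g/c]((R ⋈[h=c] T)) → 0
  ρ[x/z](ρ[g/c]((R ⋈[h=c] T))) → 0
  π[g,x](ρ[x/z](ρ[g/c]((R ⋈[h=c] T)))) → 0
  (S ∪ π[g,x](ρ[x/z](ρ[g/c]((R ⋈[h=c] T))))) → 5
  T → 3
  ((S ∪ π[g,x](ρ[x/z](ρ[g/c]((R ⋈[h=c] T))))) ⋈[g=c] T) → 1

|E| = 1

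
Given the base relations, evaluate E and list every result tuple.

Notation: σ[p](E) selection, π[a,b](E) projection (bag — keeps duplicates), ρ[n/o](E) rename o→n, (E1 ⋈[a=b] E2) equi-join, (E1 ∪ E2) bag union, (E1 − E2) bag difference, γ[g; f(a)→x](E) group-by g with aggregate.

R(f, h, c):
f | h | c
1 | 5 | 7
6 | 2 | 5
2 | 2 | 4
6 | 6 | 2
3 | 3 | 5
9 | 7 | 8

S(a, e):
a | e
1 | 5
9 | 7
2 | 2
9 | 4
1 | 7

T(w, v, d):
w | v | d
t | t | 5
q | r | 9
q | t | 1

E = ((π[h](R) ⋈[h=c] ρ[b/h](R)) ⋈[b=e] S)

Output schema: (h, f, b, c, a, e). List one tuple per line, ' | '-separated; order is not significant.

Row counts bottom-up:
  R → 6
  π[h](R) → 6
  R → 6
  ρ[b/h](R) → 6
  (π[h](R) ⋈[h=c] ρ[b/h](R)) → 5
  S → 5
  ((π[h](R) ⋈[h=c] ρ[b/h](R)) ⋈[b=e] S) → 2

== RESULT ==
h | f | b | c | a | e
5 | 6 | 2 | 5 | 2 | 2
7 | 1 | 5 | 7 | 1 | 5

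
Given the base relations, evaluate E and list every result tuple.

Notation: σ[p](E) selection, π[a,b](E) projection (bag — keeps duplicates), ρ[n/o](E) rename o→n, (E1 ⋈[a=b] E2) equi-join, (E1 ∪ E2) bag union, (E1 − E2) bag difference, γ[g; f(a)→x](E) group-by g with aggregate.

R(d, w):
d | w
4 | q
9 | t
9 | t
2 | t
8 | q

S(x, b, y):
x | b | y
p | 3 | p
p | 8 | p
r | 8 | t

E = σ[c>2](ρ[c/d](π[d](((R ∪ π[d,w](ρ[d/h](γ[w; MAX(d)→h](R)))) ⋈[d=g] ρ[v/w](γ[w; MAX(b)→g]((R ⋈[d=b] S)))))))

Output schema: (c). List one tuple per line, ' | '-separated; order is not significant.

Stepwise |·|:
  R → 5
  R → 5
  γ[w; MAX(d)→h](R) → 2
  ρ[d/h](γ[w; MAX(d)→h](R)) → 2
  π[d,w](ρ[d/h](γ[w; MAX(d)→h](R))) → 2
  (R ∪ π[d,w](ρ[d/h](γ[w; MAX(d)→h](R)))) → 7
  R → 5
  S → 3
  (R ⋈[d=b] S) → 2
  γ[w; MAX(b)→g]((R ⋈[d=b] S)) → 1
  ρ[v/w](γ[w; MAX(b)→g]((R ⋈[d=b] S))) → 1
  ((R ∪ π[d,w](ρ[d/h](γ[w; MAX(d)→h](R)))) ⋈[d=g] ρ[v/w](γ[w; MAX(b)→g]((R ⋈[d=b] S)))) → 2
  π[d](((R ∪ π[d,w](ρ[d/h](γ[w; MAX(d)→h](R)))) ⋈[d=g] ρ[v/w](γ[w; MAX(b)→g]((R ⋈[d=b] S))))) → 2
  ρ[c/d](π[d](((R ∪ π[d,w](ρ[d/h](γ[w; MAX(d)→h](R)))) ⋈[d=g] ρ[v/w](γ[w; MAX(b)→g]((R ⋈[d=b] S)))))) → 2
  σ[c>2](ρ[c/d](π[d](((R ∪ π[d,w](ρ[d/h](γ[w; MAX(d)→h](R)))) ⋈[d=g] ρ[v/w](γ[w; MAX(b)→g]((R ⋈[d=b] S))))))) → 2

== RESULT ==
c
8
8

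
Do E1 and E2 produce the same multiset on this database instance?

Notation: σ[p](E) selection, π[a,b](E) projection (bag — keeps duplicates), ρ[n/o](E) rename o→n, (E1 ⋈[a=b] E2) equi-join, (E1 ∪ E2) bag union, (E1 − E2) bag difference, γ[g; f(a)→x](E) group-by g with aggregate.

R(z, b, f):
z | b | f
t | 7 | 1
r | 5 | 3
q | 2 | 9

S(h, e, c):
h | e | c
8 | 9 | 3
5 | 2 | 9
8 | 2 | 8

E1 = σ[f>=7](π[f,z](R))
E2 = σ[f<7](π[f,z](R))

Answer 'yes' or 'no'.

E1 per-node cardinality:
  R → 3
  π[f,z](R) → 3
  σ[f>=7](π[f,z](R)) → 1
E2 per-node cardinality:
  R → 3
  π[f,z](R) → 3
  σ[f<7](π[f,z](R)) → 2

E1 result:
f | z
9 | q
E2 result:
f | z
1 | t
3 | r
Witness: (1, 't') appears 0× in E1 but 1× in E2.

no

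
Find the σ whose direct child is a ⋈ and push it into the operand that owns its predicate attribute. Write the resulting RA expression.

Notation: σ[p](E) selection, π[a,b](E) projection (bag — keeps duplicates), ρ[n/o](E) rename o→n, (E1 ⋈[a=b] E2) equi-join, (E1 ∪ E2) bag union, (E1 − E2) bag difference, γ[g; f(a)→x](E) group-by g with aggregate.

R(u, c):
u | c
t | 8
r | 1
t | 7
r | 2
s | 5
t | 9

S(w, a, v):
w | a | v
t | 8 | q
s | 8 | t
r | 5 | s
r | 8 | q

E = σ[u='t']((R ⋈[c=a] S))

σ filters on u, owned by the left side.
E' = (σ[u='t'](R) ⋈[c=a] S)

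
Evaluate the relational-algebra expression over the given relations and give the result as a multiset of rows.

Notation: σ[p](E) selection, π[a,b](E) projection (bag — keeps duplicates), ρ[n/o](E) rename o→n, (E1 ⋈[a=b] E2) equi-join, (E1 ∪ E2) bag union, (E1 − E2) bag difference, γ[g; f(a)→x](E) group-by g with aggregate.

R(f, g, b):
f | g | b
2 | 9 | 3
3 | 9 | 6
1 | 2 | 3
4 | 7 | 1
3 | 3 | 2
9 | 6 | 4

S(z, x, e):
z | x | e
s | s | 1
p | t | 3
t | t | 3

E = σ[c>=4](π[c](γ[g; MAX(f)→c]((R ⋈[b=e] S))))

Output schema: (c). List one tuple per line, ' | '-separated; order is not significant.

Row counts bottom-up:
  R → 6
  S → 3
  (R ⋈[b=e] S) → 5
  γ[g; MAX(f)→c]((R ⋈[b=e] S)) → 3
  π[c](γ[g; MAX(f)→c]((R ⋈[b=e] S))) → 3
  σ[c>=4](π[c](γ[g; MAX(f)→c]((R ⋈[b=e] S)))) → 1

== RESULT ==
c
4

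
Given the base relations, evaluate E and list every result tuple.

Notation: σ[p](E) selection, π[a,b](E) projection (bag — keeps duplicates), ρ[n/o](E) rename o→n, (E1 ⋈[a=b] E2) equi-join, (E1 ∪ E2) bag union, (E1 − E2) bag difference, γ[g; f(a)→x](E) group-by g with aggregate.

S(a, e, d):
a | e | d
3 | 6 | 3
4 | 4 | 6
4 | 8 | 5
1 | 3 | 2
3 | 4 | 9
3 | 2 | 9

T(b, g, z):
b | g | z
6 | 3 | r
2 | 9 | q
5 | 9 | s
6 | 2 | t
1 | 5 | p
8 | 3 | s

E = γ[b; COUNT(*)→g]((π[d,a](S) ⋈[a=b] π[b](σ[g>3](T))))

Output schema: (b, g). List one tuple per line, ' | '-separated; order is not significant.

Stepwise |·|:
  S → 6
  π[d,a](S) → 6
  T → 6
  σ[g>3](T) → 3
  π[b](σ[g>3](T)) → 3
  (π[d,a](S) ⋈[a=b] π[b](σ[g>3](T))) → 1
  γ[b; COUNT(*)→g]((π[d,a](S) ⋈[a=b] π[b](σ[g>3](T)))) → 1

== RESULT ==
b | g
1 | 1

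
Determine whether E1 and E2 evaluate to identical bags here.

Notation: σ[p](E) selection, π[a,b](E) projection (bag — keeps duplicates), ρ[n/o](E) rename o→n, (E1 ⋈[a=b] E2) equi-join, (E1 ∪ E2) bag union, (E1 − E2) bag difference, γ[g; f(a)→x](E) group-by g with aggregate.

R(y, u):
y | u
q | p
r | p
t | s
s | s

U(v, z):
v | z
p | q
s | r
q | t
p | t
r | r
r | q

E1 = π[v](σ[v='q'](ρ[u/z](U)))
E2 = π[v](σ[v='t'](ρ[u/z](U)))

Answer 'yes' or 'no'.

E1 stepwise |·|:
  U → 6
  ρ[u/z](U) → 6
  σ[v='q'](ρ[u/z](U)) → 1
  π[v](σ[v='q'](ρ[u/z](U))) → 1
E2 stepwise |·|:
  U → 6
  ρ[u/z](U) → 6
  σ[v='t'](ρ[u/z](U)) → 0
  π[v](σ[v='t'](ρ[u/z](U))) → 0

E1 result:
v
q
E2 result:
v
(0 rows)
Witness: ('q',) appears 1× in E1 but 0× in E2.

no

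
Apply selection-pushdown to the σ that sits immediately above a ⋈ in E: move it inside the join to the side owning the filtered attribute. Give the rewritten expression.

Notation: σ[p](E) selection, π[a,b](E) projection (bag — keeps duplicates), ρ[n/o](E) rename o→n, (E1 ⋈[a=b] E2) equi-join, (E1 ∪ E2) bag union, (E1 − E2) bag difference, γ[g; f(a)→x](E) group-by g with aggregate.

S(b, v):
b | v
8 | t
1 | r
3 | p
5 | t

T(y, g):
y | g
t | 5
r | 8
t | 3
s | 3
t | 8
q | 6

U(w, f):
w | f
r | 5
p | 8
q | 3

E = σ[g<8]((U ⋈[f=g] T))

σ filters on g, owned by the right side.
E' = (U ⋈[f=g] σ[g<8](T))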